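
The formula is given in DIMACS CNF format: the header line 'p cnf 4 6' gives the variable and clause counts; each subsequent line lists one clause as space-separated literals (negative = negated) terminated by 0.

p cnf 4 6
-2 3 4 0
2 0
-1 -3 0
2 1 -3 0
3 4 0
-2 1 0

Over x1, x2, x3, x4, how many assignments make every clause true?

There are 2^4 = 16 truth assignments over (x1, x2, x3, x4).
Split on x3. With x3 = True, the clauses containing x3 are satisfied and ¬x3 drops from the rest; 0 of the 2^3 = 8 assignments to the other variables satisfy what remains.
With x3 = False, by the same count on the reduced clause set, 1 assignment works.
(One model: x1=T, x2=T, x3=F, x4=T.)
Total: 0 + 1 = 1.

1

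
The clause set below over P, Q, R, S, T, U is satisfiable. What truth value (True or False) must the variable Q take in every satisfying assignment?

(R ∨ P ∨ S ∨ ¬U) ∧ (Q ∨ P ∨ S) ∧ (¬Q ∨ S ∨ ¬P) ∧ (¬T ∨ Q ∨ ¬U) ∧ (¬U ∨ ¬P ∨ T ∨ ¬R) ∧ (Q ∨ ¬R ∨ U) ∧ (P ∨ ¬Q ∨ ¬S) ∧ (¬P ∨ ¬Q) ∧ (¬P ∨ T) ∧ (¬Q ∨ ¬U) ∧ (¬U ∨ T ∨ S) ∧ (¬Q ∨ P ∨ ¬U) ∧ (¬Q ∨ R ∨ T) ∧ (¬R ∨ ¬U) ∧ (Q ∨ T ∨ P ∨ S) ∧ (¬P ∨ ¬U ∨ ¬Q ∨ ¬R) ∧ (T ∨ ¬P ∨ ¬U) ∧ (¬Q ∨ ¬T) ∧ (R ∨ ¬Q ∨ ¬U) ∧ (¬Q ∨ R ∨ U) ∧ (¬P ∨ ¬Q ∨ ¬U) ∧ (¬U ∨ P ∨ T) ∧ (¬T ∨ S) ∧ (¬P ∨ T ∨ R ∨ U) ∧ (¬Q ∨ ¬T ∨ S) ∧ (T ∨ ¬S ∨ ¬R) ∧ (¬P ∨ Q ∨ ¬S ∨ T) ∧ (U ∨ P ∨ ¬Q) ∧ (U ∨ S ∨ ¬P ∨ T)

Suppose Q = True.
Unit clause (¬P) forces P = False.
Unit clause (¬S) forces S = False.
Unit clause (¬U) forces U = False.
That conflicts with the unit clause (U).
So every satisfying assignment has Q = False.

False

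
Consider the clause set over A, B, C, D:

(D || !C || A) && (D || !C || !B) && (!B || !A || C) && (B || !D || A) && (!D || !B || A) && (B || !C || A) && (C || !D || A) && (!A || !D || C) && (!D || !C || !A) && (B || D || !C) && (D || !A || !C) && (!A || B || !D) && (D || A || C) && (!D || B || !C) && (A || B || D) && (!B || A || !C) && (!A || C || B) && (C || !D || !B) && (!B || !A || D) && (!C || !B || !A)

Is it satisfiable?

Unsatisfiable

Case D = true:
Case B = true:
From the singleton clause (A), A = true.
From the singleton clause (C), C = true.
Now (!C) is unsatisfied and unit — conflict.
Backtrack on B: now try B = false.
From the singleton clause (A), A = true.
Now (!A) is unsatisfied and unit — conflict.
Neither B = true nor B = false works.
Backtrack on D: now try D = false.
Case C = false:
From the singleton clause (A), A = true.
From the singleton clause (!B), B = false.
Now (B) is unsatisfied and unit — conflict.
Backtrack on C: now try C = true.
From the singleton clause (A), A = true.
Now (!A) is unsatisfied and unit — conflict.
Neither C = true nor C = false works.
Neither D = true nor D = false works.
No assignment satisfies every clause.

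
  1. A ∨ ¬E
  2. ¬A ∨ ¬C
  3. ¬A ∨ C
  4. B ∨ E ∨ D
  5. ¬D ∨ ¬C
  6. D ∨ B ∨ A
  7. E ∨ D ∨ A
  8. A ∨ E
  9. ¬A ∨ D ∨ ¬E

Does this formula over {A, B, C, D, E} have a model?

Unsatisfiable

Branch on A: set A = True.
From the singleton clause (¬C), C = False.
But (C) is also a unit clause — contradiction.
Undo A and try A = False.
From the singleton clause (¬E), E = False.
But (E) is also a unit clause — contradiction.
Neither A = True nor A = False works.
No assignment satisfies every clause.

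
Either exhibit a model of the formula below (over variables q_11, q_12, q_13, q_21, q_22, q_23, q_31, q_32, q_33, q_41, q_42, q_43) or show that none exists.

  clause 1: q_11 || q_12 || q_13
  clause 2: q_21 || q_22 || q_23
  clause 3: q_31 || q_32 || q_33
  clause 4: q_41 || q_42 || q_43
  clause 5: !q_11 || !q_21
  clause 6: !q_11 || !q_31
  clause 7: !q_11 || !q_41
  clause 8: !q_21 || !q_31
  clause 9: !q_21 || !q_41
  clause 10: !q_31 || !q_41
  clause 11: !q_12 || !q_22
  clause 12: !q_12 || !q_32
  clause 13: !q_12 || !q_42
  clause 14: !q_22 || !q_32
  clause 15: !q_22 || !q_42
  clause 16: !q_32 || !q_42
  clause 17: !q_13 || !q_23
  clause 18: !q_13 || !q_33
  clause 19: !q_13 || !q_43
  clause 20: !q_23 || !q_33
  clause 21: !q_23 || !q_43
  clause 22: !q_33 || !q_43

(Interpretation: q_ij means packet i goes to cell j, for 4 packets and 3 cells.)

UNSATISFIABLE

Suppose q_11 = false.
Suppose q_12 = true.
(!q_22) alone gives q_22 = false.
(!q_32) alone gives q_32 = false.
(!q_42) alone gives q_42 = false.
Suppose q_21 = true.
(!q_31) alone gives q_31 = false.
(q_33) alone gives q_33 = true.
(!q_41) alone gives q_41 = false.
(q_43) alone gives q_43 = true.
Now (!q_43) is unsatisfied and unit — conflict.
So q_21 must be the other value — set q_21 = false.
(q_23) alone gives q_23 = true.
(!q_13) alone gives q_13 = false.
(!q_33) alone gives q_33 = false.
(q_31) alone gives q_31 = true.
(!q_41) alone gives q_41 = false.
(q_43) alone gives q_43 = true.
Now (!q_43) is unsatisfied and unit — conflict.
Either choice for q_21 ends in contradiction.
So q_12 must be the other value — set q_12 = false.
(q_13) alone gives q_13 = true.
(!q_23) alone gives q_23 = false.
(!q_33) alone gives q_33 = false.
(!q_43) alone gives q_43 = false.
Suppose q_21 = true.
(!q_31) alone gives q_31 = false.
(q_32) alone gives q_32 = true.
(!q_41) alone gives q_41 = false.
(q_42) alone gives q_42 = true.
Now (!q_42) is unsatisfied and unit — conflict.
So q_21 must be the other value — set q_21 = false.
(q_22) alone gives q_22 = true.
(!q_32) alone gives q_32 = false.
(q_31) alone gives q_31 = true.
(!q_41) alone gives q_41 = false.
(q_42) alone gives q_42 = true.
Now (!q_42) is unsatisfied and unit — conflict.
Either choice for q_21 ends in contradiction.
Either choice for q_12 ends in contradiction.
So q_11 must be the other value — set q_11 = true.
(!q_21) alone gives q_21 = false.
(!q_31) alone gives q_31 = false.
(!q_41) alone gives q_41 = false.
Suppose q_22 = true.
(!q_12) alone gives q_12 = false.
(!q_32) alone gives q_32 = false.
(q_33) alone gives q_33 = true.
(!q_42) alone gives q_42 = false.
(q_43) alone gives q_43 = true.
Now (!q_43) is unsatisfied and unit — conflict.
So q_22 must be the other value — set q_22 = false.
(q_23) alone gives q_23 = true.
(!q_13) alone gives q_13 = false.
(!q_33) alone gives q_33 = false.
(q_32) alone gives q_32 = true.
(!q_12) alone gives q_12 = false.
(!q_42) alone gives q_42 = false.
(q_43) alone gives q_43 = true.
Now (!q_43) is unsatisfied and unit — conflict.
Either choice for q_22 ends in contradiction.
Either choice for q_11 ends in contradiction.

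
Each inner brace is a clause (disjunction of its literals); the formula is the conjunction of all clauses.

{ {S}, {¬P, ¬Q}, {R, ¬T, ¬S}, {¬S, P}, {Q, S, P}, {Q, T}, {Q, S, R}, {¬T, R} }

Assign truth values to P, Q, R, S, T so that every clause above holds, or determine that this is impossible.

P: True, Q: False, R: True, S: True, T: True

The clause (S) is unit, so S = True.
The clause (P) is unit, so P = True.
The clause (¬Q) is unit, so Q = False.
The clause (T) is unit, so T = True.
The clause (R) is unit, so R = True.
Every clause now holds.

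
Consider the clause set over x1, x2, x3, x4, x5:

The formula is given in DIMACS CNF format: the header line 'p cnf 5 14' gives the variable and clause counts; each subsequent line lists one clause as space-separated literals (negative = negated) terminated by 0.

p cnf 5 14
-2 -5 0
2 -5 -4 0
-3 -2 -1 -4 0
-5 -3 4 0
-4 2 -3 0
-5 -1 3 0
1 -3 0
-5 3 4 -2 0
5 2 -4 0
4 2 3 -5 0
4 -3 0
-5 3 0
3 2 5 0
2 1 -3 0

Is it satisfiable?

Yes, satisfiable

Case x2 = True:
From the singleton clause (¬x5), x5 = False.
Case x1 = False:
From the singleton clause (¬x3), x3 = False.
No clause remains; x4 is free.
A satisfying assignment: x1 ↦ False,  x2 ↦ True,  x3 ↦ False,  x4 ↦ True,  x5 ↦ False.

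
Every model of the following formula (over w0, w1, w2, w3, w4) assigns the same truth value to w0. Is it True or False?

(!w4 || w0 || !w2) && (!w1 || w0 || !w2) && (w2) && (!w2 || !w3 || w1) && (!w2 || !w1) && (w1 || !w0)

Suppose w0 = true.
Unit clause (w2) forces w2 = true.
Unit clause (!w1) forces w1 = false.
But (w1) is also a unit clause — contradiction.
So every satisfying assignment has w0 = False.

False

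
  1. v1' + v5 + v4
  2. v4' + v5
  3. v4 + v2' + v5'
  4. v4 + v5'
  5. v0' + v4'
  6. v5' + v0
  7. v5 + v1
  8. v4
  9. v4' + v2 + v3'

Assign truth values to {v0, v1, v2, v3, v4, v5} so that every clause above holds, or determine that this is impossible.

UNSATISFIABLE

From the singleton clause (v4), v4 = 1.
From the singleton clause (v5), v5 = 1.
From the singleton clause (v0'), v0 = 0.
That conflicts with the unit clause (v0).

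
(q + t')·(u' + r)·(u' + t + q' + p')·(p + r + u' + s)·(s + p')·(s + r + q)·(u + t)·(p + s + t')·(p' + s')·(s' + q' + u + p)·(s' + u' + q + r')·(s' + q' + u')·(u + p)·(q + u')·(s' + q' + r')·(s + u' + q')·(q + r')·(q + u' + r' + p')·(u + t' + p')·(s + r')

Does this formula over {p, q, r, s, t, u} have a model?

Unsatisfiable

Try q = 1.
Try u = 0.
The clause (t) is unit, so t = 1.
The clause (p) is unit, so p = 1.
That conflicts with the unit clause (p').
That branch fails; take u = 1 instead.
The clause (r) is unit, so r = 1.
The clause (s') is unit, so s = 0.
That conflicts with the unit clause (s).
Neither u = 1 nor u = 0 works.
That branch fails; take q = 0 instead.
The clause (t') is unit, so t = 0.
The clause (u) is unit, so u = 1.
That conflicts with the unit clause (u').
Neither q = 1 nor q = 0 works.
No assignment satisfies every clause.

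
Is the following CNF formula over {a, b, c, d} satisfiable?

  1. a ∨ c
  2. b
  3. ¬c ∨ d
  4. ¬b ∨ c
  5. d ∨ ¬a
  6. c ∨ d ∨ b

Satisfiable

From the singleton clause (b), b = True.
From the singleton clause (c), c = True.
From the singleton clause (d), d = True.
Every clause is now satisfied; a is unconstrained.
A satisfying assignment: a ↦ True,  b ↦ True,  c ↦ True,  d ↦ True.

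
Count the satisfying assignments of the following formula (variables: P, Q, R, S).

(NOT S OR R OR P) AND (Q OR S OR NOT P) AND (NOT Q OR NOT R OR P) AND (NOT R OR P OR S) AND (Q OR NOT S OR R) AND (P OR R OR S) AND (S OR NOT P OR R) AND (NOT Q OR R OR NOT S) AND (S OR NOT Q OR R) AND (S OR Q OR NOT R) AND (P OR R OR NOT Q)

4

There are 2^4 = 16 truth assignments over (P, Q, R, S).
Check each against the 11 clauses (columns in the order P, Q, R, S):
  F F F F  ✗ fails (P OR R OR S)
  F F F T  ✗ fails (NOT S OR R OR P)
  F F T F  ✗ fails (NOT R OR P OR S)
  F F T T  ✓ satisfies all
  F T F F  ✗ fails (P OR R OR S)
  F T F T  ✗ fails (NOT S OR R OR P)
  F T T F  ✗ fails (NOT Q OR NOT R OR P)
  F T T T  ✗ fails (NOT Q OR NOT R OR P)
  T F F F  ✗ fails (Q OR S OR NOT P)
  T F F T  ✗ fails (Q OR NOT S OR R)
  T F T F  ✗ fails (Q OR S OR NOT P)
  T F T T  ✓ satisfies all
  T T F F  ✗ fails (S OR NOT P OR R)
  T T F T  ✗ fails (NOT Q OR R OR NOT S)
  T T T F  ✓ satisfies all
  T T T T  ✓ satisfies all
4 of the 16 rows are models.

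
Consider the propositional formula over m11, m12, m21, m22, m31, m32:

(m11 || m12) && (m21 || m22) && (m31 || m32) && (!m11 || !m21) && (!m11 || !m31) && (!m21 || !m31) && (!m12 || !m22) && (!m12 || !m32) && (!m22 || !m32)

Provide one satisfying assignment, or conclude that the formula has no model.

Suppose m11 = true.
From the singleton clause (!m21), m21 = false.
From the singleton clause (m22), m22 = true.
From the singleton clause (!m31), m31 = false.
From the singleton clause (m32), m32 = true.
That conflicts with the unit clause (!m32).
So m11 must be the other value — set m11 = false.
From the singleton clause (m12), m12 = true.
From the singleton clause (!m22), m22 = false.
From the singleton clause (m21), m21 = true.
From the singleton clause (!m31), m31 = false.
From the singleton clause (m32), m32 = true.
That conflicts with the unit clause (!m32).
Neither m11 = true nor m11 = false works.

UNSATISFIABLE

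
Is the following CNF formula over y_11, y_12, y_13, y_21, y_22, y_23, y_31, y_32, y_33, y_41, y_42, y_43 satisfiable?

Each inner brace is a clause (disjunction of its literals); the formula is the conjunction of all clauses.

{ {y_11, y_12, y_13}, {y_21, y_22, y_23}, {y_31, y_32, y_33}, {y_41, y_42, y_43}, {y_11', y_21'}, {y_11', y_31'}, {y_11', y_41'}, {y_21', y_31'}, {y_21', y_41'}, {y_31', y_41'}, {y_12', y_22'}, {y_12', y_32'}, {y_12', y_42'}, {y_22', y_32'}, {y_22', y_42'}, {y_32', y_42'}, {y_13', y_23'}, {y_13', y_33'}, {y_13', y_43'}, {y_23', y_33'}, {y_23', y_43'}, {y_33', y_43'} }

Branch on y_11: set y_11 = 0.
Branch on y_12: set y_12 = 1.
From the singleton clause (y_22'), y_22 = 0.
From the singleton clause (y_32'), y_32 = 0.
From the singleton clause (y_42'), y_42 = 0.
Branch on y_21: set y_21 = 1.
From the singleton clause (y_31'), y_31 = 0.
From the singleton clause (y_33), y_33 = 1.
From the singleton clause (y_41'), y_41 = 0.
From the singleton clause (y_43), y_43 = 1.
Now (y_43') is unsatisfied and unit — conflict.
That branch fails; take y_21 = 0 instead.
From the singleton clause (y_23), y_23 = 1.
From the singleton clause (y_13'), y_13 = 0.
From the singleton clause (y_33'), y_33 = 0.
From the singleton clause (y_31), y_31 = 1.
From the singleton clause (y_41'), y_41 = 0.
From the singleton clause (y_43), y_43 = 1.
Now (y_43') is unsatisfied and unit — conflict.
Neither y_21 = 1 nor y_21 = 0 works.
That branch fails; take y_12 = 0 instead.
From the singleton clause (y_13), y_13 = 1.
From the singleton clause (y_23'), y_23 = 0.
From the singleton clause (y_33'), y_33 = 0.
From the singleton clause (y_43'), y_43 = 0.
Branch on y_21: set y_21 = 1.
From the singleton clause (y_31'), y_31 = 0.
From the singleton clause (y_32), y_32 = 1.
From the singleton clause (y_41'), y_41 = 0.
From the singleton clause (y_42), y_42 = 1.
Now (y_42') is unsatisfied and unit — conflict.
That branch fails; take y_21 = 0 instead.
From the singleton clause (y_22), y_22 = 1.
From the singleton clause (y_32'), y_32 = 0.
From the singleton clause (y_31), y_31 = 1.
From the singleton clause (y_41'), y_41 = 0.
From the singleton clause (y_42), y_42 = 1.
Now (y_42') is unsatisfied and unit — conflict.
Neither y_21 = 1 nor y_21 = 0 works.
Neither y_12 = 1 nor y_12 = 0 works.
That branch fails; take y_11 = 1 instead.
From the singleton clause (y_21'), y_21 = 0.
From the singleton clause (y_31'), y_31 = 0.
From the singleton clause (y_41'), y_41 = 0.
Branch on y_22: set y_22 = 1.
From the singleton clause (y_12'), y_12 = 0.
From the singleton clause (y_32'), y_32 = 0.
From the singleton clause (y_33), y_33 = 1.
From the singleton clause (y_42'), y_42 = 0.
From the singleton clause (y_43), y_43 = 1.
Now (y_43') is unsatisfied and unit — conflict.
That branch fails; take y_22 = 0 instead.
From the singleton clause (y_23), y_23 = 1.
From the singleton clause (y_13'), y_13 = 0.
From the singleton clause (y_33'), y_33 = 0.
From the singleton clause (y_32), y_32 = 1.
From the singleton clause (y_12'), y_12 = 0.
From the singleton clause (y_42'), y_42 = 0.
From the singleton clause (y_43), y_43 = 1.
Now (y_43') is unsatisfied and unit — conflict.
Neither y_22 = 1 nor y_22 = 0 works.
Neither y_11 = 1 nor y_11 = 0 works.
No assignment satisfies every clause.

No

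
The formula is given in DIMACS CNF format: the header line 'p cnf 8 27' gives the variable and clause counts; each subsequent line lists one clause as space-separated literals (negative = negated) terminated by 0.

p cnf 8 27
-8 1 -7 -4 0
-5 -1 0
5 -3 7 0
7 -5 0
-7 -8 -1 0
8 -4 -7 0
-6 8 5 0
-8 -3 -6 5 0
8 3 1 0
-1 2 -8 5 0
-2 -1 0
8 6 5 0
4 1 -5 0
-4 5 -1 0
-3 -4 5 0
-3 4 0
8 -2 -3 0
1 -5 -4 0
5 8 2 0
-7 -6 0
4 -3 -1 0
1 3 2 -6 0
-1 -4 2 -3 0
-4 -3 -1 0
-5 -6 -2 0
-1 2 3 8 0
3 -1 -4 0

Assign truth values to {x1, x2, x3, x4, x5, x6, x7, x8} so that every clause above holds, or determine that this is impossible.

Try x5 = False.
Try x3 = False.
Try x6 = False.
Unit clause (x8) forces x8 = True.
Try x7 = False.
Try x1 = False.
No clause remains; x2, x4 are free.

x1=False; x2=False; x3=False; x4=True; x5=False; x6=False; x7=False; x8=True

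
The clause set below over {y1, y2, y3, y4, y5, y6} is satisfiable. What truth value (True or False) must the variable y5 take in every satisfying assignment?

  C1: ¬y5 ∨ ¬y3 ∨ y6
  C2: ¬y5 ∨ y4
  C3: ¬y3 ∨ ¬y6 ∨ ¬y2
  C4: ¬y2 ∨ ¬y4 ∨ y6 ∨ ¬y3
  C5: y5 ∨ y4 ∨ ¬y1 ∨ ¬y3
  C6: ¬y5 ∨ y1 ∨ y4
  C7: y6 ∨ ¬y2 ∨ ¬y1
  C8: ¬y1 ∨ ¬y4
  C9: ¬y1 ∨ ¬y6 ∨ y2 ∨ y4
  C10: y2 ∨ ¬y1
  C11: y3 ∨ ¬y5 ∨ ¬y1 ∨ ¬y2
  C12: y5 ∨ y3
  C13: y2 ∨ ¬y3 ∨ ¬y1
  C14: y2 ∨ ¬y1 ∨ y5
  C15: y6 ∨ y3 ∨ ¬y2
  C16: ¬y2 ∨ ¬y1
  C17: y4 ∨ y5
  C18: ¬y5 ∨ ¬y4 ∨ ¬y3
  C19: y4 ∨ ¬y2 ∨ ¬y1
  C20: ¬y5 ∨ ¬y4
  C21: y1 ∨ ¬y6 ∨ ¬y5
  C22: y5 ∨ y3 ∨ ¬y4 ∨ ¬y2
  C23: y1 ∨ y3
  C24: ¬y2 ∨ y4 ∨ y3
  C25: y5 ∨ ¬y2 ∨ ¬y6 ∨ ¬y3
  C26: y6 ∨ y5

False

Suppose y5 = True.
(y4) alone gives y4 = True.
But (¬y4) is also a unit clause — contradiction.
So every satisfying assignment has y5 = False.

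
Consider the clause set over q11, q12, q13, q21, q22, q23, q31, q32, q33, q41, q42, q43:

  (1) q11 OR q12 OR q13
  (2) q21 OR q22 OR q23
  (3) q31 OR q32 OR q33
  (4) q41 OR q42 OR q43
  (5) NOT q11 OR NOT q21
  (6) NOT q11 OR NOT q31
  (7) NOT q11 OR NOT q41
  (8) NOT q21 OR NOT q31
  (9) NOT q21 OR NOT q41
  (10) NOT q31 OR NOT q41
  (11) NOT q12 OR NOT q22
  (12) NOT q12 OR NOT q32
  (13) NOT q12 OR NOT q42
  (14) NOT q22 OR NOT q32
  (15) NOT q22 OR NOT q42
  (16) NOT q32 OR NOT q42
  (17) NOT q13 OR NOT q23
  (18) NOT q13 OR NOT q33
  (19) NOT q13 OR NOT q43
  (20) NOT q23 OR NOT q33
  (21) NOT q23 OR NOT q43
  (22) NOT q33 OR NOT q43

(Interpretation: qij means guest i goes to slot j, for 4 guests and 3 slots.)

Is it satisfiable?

Unsatisfiable

Case q11 = false:
Case q12 = true:
Unit clause (NOT q22) forces q22 = false.
Unit clause (NOT q32) forces q32 = false.
Unit clause (NOT q42) forces q42 = false.
Case q21 = true:
Unit clause (NOT q31) forces q31 = false.
Unit clause (q33) forces q33 = true.
Unit clause (NOT q41) forces q41 = false.
Unit clause (q43) forces q43 = true.
That conflicts with the unit clause (NOT q43).
Undo q21 and try q21 = false.
Unit clause (q23) forces q23 = true.
Unit clause (NOT q13) forces q13 = false.
Unit clause (NOT q33) forces q33 = false.
Unit clause (q31) forces q31 = true.
Unit clause (NOT q41) forces q41 = false.
Unit clause (q43) forces q43 = true.
That conflicts with the unit clause (NOT q43).
Neither q21 = true nor q21 = false works.
Undo q12 and try q12 = false.
Unit clause (q13) forces q13 = true.
Unit clause (NOT q23) forces q23 = false.
Unit clause (NOT q33) forces q33 = false.
Unit clause (NOT q43) forces q43 = false.
Case q21 = true:
Unit clause (NOT q31) forces q31 = false.
Unit clause (q32) forces q32 = true.
Unit clause (NOT q41) forces q41 = false.
Unit clause (q42) forces q42 = true.
That conflicts with the unit clause (NOT q42).
Undo q21 and try q21 = false.
Unit clause (q22) forces q22 = true.
Unit clause (NOT q32) forces q32 = false.
Unit clause (q31) forces q31 = true.
Unit clause (NOT q41) forces q41 = false.
Unit clause (q42) forces q42 = true.
That conflicts with the unit clause (NOT q42).
Neither q21 = true nor q21 = false works.
Neither q12 = true nor q12 = false works.
Undo q11 and try q11 = true.
Unit clause (NOT q21) forces q21 = false.
Unit clause (NOT q31) forces q31 = false.
Unit clause (NOT q41) forces q41 = false.
Case q22 = true:
Unit clause (NOT q12) forces q12 = false.
Unit clause (NOT q32) forces q32 = false.
Unit clause (q33) forces q33 = true.
Unit clause (NOT q42) forces q42 = false.
Unit clause (q43) forces q43 = true.
That conflicts with the unit clause (NOT q43).
Undo q22 and try q22 = false.
Unit clause (q23) forces q23 = true.
Unit clause (NOT q13) forces q13 = false.
Unit clause (NOT q33) forces q33 = false.
Unit clause (q32) forces q32 = true.
Unit clause (NOT q12) forces q12 = false.
Unit clause (NOT q42) forces q42 = false.
Unit clause (q43) forces q43 = true.
That conflicts with the unit clause (NOT q43).
Neither q22 = true nor q22 = false works.
Neither q11 = true nor q11 = false works.
No assignment satisfies every clause.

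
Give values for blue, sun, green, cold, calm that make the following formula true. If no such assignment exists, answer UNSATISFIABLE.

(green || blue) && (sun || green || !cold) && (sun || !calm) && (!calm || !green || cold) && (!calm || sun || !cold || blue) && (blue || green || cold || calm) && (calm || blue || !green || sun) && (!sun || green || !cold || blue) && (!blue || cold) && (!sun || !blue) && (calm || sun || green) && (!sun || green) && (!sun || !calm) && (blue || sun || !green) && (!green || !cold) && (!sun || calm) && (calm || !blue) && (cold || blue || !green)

Case green = true:
(!cold) alone gives cold = false.
(!calm) alone gives calm = false.
(!blue) alone gives blue = false.
Now (blue) is unsatisfied and unit — conflict.
Backtrack on green: now try green = false.
(blue) alone gives blue = true.
(cold) alone gives cold = true.
(sun) alone gives sun = true.
Now (!sun) is unsatisfied and unit — conflict.
Both values of green lead to a conflict.

UNSATISFIABLE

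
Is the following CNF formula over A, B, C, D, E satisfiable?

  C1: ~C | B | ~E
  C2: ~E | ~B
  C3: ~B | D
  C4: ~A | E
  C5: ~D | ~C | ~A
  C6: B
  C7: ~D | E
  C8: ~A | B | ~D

(B) alone gives B = 1.
(~E) alone gives E = 0.
(D) alone gives D = 1.
Now (~D) is unsatisfied and unit — conflict.
No assignment satisfies every clause.

No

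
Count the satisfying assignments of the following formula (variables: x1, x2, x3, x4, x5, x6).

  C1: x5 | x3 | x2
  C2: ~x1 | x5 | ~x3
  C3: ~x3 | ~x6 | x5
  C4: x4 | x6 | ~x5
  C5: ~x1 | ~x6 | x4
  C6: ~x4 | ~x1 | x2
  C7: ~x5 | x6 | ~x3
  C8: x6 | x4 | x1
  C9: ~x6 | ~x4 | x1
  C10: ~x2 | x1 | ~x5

There are 2^6 = 64 truth assignments over (x1, x2, x3, x4, x5, x6).
Split on x3. With x3 = 1, the clauses containing x3 are satisfied and ~x3 drops from the rest; 4 of the 2^5 = 32 assignments to the other variables satisfy what remains.
With x3 = 0, by the same count on the reduced clause set, 9 assignments work.
(One model: x1=F, x2=F, x3=F, x4=F, x5=T, x6=T.)
Total: 4 + 9 = 13.

13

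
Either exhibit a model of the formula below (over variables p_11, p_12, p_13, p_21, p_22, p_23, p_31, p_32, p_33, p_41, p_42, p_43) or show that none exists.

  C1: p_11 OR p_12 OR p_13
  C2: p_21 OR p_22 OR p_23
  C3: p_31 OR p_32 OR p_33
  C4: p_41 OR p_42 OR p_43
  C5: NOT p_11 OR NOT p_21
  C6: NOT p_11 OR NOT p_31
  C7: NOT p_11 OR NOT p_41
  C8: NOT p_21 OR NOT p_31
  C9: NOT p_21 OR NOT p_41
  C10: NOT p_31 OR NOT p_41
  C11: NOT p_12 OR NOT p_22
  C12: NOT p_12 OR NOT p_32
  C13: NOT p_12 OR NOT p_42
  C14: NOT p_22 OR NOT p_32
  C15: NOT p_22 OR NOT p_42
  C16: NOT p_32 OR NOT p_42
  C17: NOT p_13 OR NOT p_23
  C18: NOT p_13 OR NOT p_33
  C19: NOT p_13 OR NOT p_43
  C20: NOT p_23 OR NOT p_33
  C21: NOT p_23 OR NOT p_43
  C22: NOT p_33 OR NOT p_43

UNSATISFIABLE

Case p_11 = false:
Case p_12 = true:
(NOT p_22) alone gives p_22 = false.
(NOT p_32) alone gives p_32 = false.
(NOT p_42) alone gives p_42 = false.
Case p_21 = true:
(NOT p_31) alone gives p_31 = false.
(p_33) alone gives p_33 = true.
(NOT p_41) alone gives p_41 = false.
(p_43) alone gives p_43 = true.
But (NOT p_43) is also a unit clause — contradiction.
Undo p_21 and try p_21 = false.
(p_23) alone gives p_23 = true.
(NOT p_13) alone gives p_13 = false.
(NOT p_33) alone gives p_33 = false.
(p_31) alone gives p_31 = true.
(NOT p_41) alone gives p_41 = false.
(p_43) alone gives p_43 = true.
But (NOT p_43) is also a unit clause — contradiction.
Both values of p_21 lead to a conflict.
Undo p_12 and try p_12 = false.
(p_13) alone gives p_13 = true.
(NOT p_23) alone gives p_23 = false.
(NOT p_33) alone gives p_33 = false.
(NOT p_43) alone gives p_43 = false.
Case p_21 = true:
(NOT p_31) alone gives p_31 = false.
(p_32) alone gives p_32 = true.
(NOT p_41) alone gives p_41 = false.
(p_42) alone gives p_42 = true.
But (NOT p_42) is also a unit clause — contradiction.
Undo p_21 and try p_21 = false.
(p_22) alone gives p_22 = true.
(NOT p_32) alone gives p_32 = false.
(p_31) alone gives p_31 = true.
(NOT p_41) alone gives p_41 = false.
(p_42) alone gives p_42 = true.
But (NOT p_42) is also a unit clause — contradiction.
Both values of p_21 lead to a conflict.
Both values of p_12 lead to a conflict.
Undo p_11 and try p_11 = true.
(NOT p_21) alone gives p_21 = false.
(NOT p_31) alone gives p_31 = false.
(NOT p_41) alone gives p_41 = false.
Case p_22 = true:
(NOT p_12) alone gives p_12 = false.
(NOT p_32) alone gives p_32 = false.
(p_33) alone gives p_33 = true.
(NOT p_42) alone gives p_42 = false.
(p_43) alone gives p_43 = true.
But (NOT p_43) is also a unit clause — contradiction.
Undo p_22 and try p_22 = false.
(p_23) alone gives p_23 = true.
(NOT p_13) alone gives p_13 = false.
(NOT p_33) alone gives p_33 = false.
(p_32) alone gives p_32 = true.
(NOT p_12) alone gives p_12 = false.
(NOT p_42) alone gives p_42 = false.
(p_43) alone gives p_43 = true.
But (NOT p_43) is also a unit clause — contradiction.
Both values of p_22 lead to a conflict.
Both values of p_11 lead to a conflict.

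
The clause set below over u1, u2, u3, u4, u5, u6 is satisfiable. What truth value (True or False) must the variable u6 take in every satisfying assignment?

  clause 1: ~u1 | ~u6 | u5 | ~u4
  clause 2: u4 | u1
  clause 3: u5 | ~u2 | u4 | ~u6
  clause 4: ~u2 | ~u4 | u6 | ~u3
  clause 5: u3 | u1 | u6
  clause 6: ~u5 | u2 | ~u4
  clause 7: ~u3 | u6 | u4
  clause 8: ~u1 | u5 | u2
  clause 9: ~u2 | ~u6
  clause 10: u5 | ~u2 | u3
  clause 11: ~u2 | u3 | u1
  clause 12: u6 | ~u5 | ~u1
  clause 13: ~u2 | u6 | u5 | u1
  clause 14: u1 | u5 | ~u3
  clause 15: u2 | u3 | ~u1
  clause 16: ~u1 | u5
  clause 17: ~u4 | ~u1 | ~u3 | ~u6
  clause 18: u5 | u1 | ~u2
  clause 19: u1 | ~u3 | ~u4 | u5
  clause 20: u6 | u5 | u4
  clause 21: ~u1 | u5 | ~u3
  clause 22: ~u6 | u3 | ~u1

Suppose u6 = 0.
Try u4 = 1.
Try u2 = 0.
Unit clause (~u5) forces u5 = 0.
Unit clause (~u1) forces u1 = 0.
Unit clause (u3) forces u3 = 1.
Now (~u3) is unsatisfied and unit — conflict.
Undo u2 and try u2 = 1.
Unit clause (~u3) forces u3 = 0.
Unit clause (u1) forces u1 = 1.
Unit clause (u5) forces u5 = 1.
Now (~u5) is unsatisfied and unit — conflict.
Both values of u2 lead to a conflict.
Undo u4 and try u4 = 0.
Unit clause (u1) forces u1 = 1.
Unit clause (~u3) forces u3 = 0.
Unit clause (~u5) forces u5 = 0.
Now (u5) is unsatisfied and unit — conflict.
Both values of u4 lead to a conflict.
So every satisfying assignment has u6 = True.

True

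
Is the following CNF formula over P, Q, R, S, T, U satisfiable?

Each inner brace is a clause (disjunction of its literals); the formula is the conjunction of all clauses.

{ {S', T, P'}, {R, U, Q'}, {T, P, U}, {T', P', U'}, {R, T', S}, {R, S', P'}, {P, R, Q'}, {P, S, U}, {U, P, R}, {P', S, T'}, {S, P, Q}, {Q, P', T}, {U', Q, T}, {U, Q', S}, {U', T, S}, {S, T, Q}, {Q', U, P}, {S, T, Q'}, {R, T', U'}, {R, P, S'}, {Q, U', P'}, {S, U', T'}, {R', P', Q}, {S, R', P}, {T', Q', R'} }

Yes

Try S = 1.
Try T = 1.
Try P = 0.
Unit clause (R) forces R = 1.
Unit clause (Q') forces Q = 0.
Every clause is now satisfied; U is unconstrained.
A satisfying assignment: P ↦ 0, Q ↦ 0, R ↦ 1, S ↦ 1, T ↦ 1, U ↦ 1.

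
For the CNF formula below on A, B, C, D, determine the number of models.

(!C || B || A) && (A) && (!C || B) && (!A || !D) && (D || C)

There are 2^4 = 16 truth assignments over (A, B, C, D).
Check each against the 5 clauses (columns in the order A, B, C, D):
  F F F F  ✗ fails (A)
  F F F T  ✗ fails (A)
  F F T F  ✗ fails (!C || B || A)
  F F T T  ✗ fails (!C || B || A)
  F T F F  ✗ fails (A)
  F T F T  ✗ fails (A)
  F T T F  ✗ fails (A)
  F T T T  ✗ fails (A)
  T F F F  ✗ fails (D || C)
  T F F T  ✗ fails (!A || !D)
  T F T F  ✗ fails (!C || B)
  T F T T  ✗ fails (!C || B)
  T T F F  ✗ fails (D || C)
  T T F T  ✗ fails (!A || !D)
  T T T F  ✓ satisfies all
  T T T T  ✗ fails (!A || !D)
1 of the 16 rows is a model.

1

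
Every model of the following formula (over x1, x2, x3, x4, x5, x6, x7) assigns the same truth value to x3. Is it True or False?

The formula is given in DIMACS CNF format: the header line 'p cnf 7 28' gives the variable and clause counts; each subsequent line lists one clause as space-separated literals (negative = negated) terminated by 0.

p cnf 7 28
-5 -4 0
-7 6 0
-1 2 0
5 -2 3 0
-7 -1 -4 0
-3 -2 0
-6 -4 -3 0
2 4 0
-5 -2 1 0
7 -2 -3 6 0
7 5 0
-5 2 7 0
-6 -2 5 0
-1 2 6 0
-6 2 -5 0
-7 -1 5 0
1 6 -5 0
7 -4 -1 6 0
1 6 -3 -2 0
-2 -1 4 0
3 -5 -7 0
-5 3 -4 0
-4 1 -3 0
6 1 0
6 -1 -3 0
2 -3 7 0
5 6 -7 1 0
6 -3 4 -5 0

False

Suppose x3 = True.
The clause (¬x2) is unit, so x2 = False.
The clause (¬x1) is unit, so x1 = False.
The clause (x4) is unit, so x4 = True.
But (¬x4) is also a unit clause — contradiction.
So every satisfying assignment has x3 = False.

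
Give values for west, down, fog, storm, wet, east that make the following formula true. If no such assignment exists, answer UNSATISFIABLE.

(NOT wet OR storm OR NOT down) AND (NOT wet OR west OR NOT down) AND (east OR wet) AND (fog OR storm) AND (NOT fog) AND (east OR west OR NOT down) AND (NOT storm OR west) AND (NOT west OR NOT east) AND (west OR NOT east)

west: true; down: true; fog: false; storm: true; wet: true; east: false

From the singleton clause (NOT fog), fog = false.
From the singleton clause (storm), storm = true.
From the singleton clause (west), west = true.
From the singleton clause (NOT east), east = false.
From the singleton clause (wet), wet = true.
All clauses hold; down can take either value.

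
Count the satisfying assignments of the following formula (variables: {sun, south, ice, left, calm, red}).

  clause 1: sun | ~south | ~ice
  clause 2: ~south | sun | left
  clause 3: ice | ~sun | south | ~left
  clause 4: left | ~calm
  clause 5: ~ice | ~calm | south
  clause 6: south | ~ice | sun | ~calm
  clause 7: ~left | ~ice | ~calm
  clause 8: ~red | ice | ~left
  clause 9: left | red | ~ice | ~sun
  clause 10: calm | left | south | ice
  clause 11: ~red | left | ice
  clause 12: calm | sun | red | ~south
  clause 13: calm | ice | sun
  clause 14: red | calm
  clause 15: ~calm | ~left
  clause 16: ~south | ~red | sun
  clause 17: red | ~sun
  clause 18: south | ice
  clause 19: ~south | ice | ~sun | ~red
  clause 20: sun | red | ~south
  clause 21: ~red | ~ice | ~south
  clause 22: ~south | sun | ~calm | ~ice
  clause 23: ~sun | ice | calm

There are 2^6 = 64 truth assignments over (sun, south, ice, left, calm, red).
Split on left. With left = 1, the clauses containing left are satisfied and ~left drops from the rest; 2 of the 2^5 = 32 assignments to the other variables satisfy what remains.
With left = 0, by the same count on the reduced clause set, 2 assignments work.
(One model: sun=F, south=F, ice=T, left=F, calm=F, red=T.)
Total: 2 + 2 = 4.

4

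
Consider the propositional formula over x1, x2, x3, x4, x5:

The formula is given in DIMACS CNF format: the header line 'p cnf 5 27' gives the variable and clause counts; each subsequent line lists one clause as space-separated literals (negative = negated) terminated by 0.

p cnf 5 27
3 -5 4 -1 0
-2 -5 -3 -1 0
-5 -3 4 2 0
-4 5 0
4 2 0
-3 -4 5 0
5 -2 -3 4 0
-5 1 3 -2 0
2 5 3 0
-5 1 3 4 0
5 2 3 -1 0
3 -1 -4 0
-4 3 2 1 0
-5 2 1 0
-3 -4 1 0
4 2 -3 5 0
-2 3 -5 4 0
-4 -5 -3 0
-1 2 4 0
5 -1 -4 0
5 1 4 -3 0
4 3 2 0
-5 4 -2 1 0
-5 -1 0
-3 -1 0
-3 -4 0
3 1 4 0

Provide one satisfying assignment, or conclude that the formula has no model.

x1 ↦ True, x2 ↦ True, x3 ↦ False, x4 ↦ False, x5 ↦ False

Suppose x4 = False.
(x2) alone gives x2 = True.
Suppose x5 = False.
(¬x3) alone gives x3 = False.
(x1) alone gives x1 = True.
This assignment satisfies each clause.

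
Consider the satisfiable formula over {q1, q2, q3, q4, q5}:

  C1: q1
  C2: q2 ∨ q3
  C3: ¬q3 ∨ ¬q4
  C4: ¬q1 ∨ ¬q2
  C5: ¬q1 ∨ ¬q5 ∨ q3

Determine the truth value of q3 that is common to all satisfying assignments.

Suppose q3 = False.
Unit clause (q1) forces q1 = True.
Unit clause (q2) forces q2 = True.
Now (¬q2) is unsatisfied and unit — conflict.
So every satisfying assignment has q3 = True.

True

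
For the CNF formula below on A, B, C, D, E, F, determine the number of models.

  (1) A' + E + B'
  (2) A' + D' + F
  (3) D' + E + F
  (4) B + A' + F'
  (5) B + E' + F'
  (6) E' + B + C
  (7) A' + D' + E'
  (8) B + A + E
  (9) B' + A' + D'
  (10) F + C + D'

22

There are 2^6 = 64 truth assignments over (A, B, C, D, E, F).
Split on F. With F = 1, the clauses containing F are satisfied and F' drops from the rest; 10 of the 2^5 = 32 assignments to the other variables satisfy what remains.
With F = 0, by the same count on the reduced clause set, 12 assignments work.
(One model: A=F, B=F, C=T, D=F, E=T, F=F.)
Total: 10 + 12 = 22.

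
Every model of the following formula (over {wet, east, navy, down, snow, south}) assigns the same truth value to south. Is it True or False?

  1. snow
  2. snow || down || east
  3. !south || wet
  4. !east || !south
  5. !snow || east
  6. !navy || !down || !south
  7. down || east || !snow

False

Suppose south = true.
(snow) alone gives snow = true.
(wet) alone gives wet = true.
(!east) alone gives east = false.
That conflicts with the unit clause (east).
So every satisfying assignment has south = False.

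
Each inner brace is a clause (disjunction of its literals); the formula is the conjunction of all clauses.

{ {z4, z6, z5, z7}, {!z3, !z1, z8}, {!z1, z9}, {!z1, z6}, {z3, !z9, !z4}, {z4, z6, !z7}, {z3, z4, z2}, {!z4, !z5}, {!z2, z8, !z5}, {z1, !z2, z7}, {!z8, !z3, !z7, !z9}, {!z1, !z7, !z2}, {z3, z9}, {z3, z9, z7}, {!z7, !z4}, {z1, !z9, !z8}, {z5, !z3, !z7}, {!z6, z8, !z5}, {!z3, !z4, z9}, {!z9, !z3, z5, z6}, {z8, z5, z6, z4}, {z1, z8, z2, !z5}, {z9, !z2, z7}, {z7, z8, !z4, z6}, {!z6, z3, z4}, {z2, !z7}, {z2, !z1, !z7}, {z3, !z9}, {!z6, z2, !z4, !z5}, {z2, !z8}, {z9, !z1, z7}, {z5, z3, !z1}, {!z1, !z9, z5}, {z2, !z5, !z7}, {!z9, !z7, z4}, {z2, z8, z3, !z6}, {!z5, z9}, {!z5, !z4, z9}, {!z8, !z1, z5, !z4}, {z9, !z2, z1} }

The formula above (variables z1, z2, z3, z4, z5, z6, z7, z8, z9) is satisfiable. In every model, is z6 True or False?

Suppose z6 = false.
(!z1) alone gives z1 = false.
Suppose z4 = true.
(!z5) alone gives z5 = false.
(!z7) alone gives z7 = false.
(!z2) alone gives z2 = false.
(z8) alone gives z8 = true.
Now (!z8) is unsatisfied and unit — conflict.
So z4 must be the other value — set z4 = false.
(!z7) alone gives z7 = false.
(z5) alone gives z5 = true.
(!z2) alone gives z2 = false.
(z3) alone gives z3 = true.
(z8) alone gives z8 = true.
Now (!z8) is unsatisfied and unit — conflict.
Either choice for z4 ends in contradiction.
So every satisfying assignment has z6 = True.

True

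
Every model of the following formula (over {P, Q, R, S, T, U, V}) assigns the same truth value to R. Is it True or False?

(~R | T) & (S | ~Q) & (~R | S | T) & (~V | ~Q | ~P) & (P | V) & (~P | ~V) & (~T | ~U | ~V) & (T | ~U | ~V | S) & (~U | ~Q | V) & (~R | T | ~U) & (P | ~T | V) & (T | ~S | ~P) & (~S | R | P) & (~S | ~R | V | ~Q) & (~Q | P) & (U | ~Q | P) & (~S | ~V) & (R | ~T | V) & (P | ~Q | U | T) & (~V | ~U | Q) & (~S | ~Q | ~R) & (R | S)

Suppose R = 0.
(S) alone gives S = 1.
(P) alone gives P = 1.
(~V) alone gives V = 0.
(T) alone gives T = 1.
That conflicts with the unit clause (~T).
So every satisfying assignment has R = True.

True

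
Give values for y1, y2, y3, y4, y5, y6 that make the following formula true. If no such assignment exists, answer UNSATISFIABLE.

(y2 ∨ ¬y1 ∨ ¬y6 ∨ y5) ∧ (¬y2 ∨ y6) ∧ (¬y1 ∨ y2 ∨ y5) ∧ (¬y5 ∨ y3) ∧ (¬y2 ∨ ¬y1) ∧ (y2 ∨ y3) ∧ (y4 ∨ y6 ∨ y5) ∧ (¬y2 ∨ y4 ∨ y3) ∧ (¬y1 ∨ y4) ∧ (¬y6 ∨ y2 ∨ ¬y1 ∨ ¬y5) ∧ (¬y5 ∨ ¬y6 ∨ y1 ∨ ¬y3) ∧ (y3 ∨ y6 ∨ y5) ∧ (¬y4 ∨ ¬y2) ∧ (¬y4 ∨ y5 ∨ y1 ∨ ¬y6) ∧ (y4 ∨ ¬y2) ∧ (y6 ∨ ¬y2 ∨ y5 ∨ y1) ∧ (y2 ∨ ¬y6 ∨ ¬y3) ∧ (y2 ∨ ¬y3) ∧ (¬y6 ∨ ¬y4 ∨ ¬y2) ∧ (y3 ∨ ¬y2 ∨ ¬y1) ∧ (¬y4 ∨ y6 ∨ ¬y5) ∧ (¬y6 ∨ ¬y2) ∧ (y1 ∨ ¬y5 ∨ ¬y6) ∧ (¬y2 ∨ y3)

Case y2 = False:
The clause (y3) is unit, so y3 = True.
Now (¬y3) is unsatisfied and unit — conflict.
Undo y2 and try y2 = True.
The clause (y6) is unit, so y6 = True.
Now (¬y6) is unsatisfied and unit — conflict.
Neither y2 = True nor y2 = False works.

UNSATISFIABLE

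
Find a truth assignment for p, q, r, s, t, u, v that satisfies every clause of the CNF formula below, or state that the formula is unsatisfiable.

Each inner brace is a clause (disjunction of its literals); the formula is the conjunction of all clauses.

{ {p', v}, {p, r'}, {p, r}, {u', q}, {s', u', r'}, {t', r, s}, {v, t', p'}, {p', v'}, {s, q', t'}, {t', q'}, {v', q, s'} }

UNSATISFIABLE

Suppose p = 0.
From the singleton clause (r'), r = 0.
That conflicts with the unit clause (r).
Undo p and try p = 1.
From the singleton clause (v), v = 1.
That conflicts with the unit clause (v').
Both values of p lead to a conflict.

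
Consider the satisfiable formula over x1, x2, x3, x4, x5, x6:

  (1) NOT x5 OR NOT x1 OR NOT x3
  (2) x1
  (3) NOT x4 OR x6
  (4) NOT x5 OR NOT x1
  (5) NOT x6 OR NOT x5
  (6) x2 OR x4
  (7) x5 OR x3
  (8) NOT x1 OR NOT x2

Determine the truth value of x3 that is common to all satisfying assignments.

True

Suppose x3 = false.
Unit clause (x1) forces x1 = true.
Unit clause (NOT x5) forces x5 = false.
But (x5) is also a unit clause — contradiction.
So every satisfying assignment has x3 = True.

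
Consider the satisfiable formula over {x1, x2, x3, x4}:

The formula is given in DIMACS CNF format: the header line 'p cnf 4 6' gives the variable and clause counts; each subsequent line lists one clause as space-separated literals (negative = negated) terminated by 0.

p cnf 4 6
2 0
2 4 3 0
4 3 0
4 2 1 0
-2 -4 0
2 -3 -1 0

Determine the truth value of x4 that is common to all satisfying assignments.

False

Suppose x4 = True.
From the singleton clause (x2), x2 = True.
But (¬x2) is also a unit clause — contradiction.
So every satisfying assignment has x4 = False.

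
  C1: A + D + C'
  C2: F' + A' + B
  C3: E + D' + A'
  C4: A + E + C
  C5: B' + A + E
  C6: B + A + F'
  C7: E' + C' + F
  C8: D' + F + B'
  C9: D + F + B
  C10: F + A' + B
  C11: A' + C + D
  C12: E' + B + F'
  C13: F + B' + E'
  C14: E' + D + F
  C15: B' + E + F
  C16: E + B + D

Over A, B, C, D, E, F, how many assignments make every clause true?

There are 2^6 = 64 truth assignments over (A, B, C, D, E, F).
Split on D. With D = 1, the clauses containing D are satisfied and D' drops from the rest; 6 of the 2^5 = 32 assignments to the other variables satisfy what remains.
With D = 0, by the same count on the reduced clause set, 3 assignments work.
Total: 6 + 3 = 9.

9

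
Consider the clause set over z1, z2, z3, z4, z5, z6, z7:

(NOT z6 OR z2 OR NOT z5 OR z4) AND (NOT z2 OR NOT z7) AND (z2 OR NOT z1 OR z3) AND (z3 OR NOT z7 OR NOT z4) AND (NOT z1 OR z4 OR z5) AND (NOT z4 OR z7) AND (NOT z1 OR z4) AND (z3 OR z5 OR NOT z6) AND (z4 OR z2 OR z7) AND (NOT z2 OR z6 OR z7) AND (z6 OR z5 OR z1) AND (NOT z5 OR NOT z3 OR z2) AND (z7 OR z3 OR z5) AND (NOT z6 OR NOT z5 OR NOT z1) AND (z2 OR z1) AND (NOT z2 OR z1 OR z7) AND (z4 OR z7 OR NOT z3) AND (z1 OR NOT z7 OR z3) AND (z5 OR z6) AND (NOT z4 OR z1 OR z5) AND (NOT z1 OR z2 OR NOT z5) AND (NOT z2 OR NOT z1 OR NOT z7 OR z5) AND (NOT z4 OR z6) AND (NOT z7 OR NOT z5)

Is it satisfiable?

Yes, satisfiable

Suppose z2 = false.
The clause (z1) is unit, so z1 = true.
The clause (z3) is unit, so z3 = true.
The clause (z4) is unit, so z4 = true.
The clause (z7) is unit, so z7 = true.
The clause (NOT z5) is unit, so z5 = false.
The clause (z6) is unit, so z6 = true.
All clauses are satisfied.
A satisfying assignment: z1: true,  z2: false,  z3: true,  z4: true,  z5: false,  z6: true,  z7: true.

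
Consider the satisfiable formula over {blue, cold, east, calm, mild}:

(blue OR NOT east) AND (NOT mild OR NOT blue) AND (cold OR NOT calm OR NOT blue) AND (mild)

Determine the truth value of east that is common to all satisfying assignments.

Suppose east = true.
(blue) alone gives blue = true.
(NOT mild) alone gives mild = false.
That conflicts with the unit clause (mild).
So every satisfying assignment has east = False.

False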